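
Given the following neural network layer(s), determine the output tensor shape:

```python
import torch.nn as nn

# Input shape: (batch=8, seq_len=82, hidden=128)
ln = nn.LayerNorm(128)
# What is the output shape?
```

Input: (8, 82, 128) -> Output: (8, 82, 128)

Answer: (8, 82, 128)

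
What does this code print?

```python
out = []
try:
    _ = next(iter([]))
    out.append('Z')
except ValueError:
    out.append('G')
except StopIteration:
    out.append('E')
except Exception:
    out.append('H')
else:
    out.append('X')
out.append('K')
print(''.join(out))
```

Execution trace: 'E' (except StopIteration) → 'K' (after the try/except). Output: EK

Answer: EK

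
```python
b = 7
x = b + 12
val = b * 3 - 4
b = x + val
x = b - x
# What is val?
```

Trace:
`b = 7` → b = 7
`x = b + 12` → x = 19
`val = b * 3 - 4` → val = 17
`b = x + val` → b = 36
`x = b - x` → x = 17
So val = 17

Answer: 17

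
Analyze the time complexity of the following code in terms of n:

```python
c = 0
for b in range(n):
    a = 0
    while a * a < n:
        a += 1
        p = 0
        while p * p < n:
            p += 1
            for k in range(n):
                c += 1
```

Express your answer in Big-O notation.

Each loop level contributes: n × √n × √n × n. Multiplying the contributions gives O(n^3).

Answer: O(n^3)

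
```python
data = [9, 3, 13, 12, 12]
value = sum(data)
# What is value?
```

Trace:
`data = [9, 3, 13, 12, 12]` → data = [9, 3, 13, 12, 12]
`value = sum(data)` → value = 49
So value = 49

Answer: 49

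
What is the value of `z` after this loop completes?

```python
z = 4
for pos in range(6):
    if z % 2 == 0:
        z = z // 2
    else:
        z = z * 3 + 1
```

Collatz-style transformation from 4
`z` takes the values: 4 → 2 → 1 → 4 → 2 → 1 → 4

Answer: 4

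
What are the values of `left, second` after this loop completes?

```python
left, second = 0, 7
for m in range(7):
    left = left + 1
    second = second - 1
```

left goes 0→7, second goes 7→0
`left, second` takes the values: (0, 7) → (1, 7) → (1, 6) → (2, 6) → (2, 5) → (3, 5) → (3, 4) → (4, 4) → (4, 3) → (5, 3) → (5, 2) → (6, 2) → (6, 1) → (7, 1) → (7, 0)

Answer: 7, 0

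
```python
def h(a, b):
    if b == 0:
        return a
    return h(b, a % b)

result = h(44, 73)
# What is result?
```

h(44, 73) -> h(73, 44) -> h(44, 29) -> h(29, 15) -> h(15, 14) -> h(14, 1) -> h(1, 0) -> 1

Answer: 1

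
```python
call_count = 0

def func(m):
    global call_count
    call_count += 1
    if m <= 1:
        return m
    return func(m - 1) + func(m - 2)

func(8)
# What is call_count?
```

Calls(m) = 1 + Calls(m-1) + Calls(m-2); Calls(0)=Calls(1)=1. For m=8 this gives 67.

Answer: 67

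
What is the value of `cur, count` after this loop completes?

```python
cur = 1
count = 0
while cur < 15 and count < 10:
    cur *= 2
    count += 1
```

Double until >= 15 or 10 iterations
`cur, count` takes the values: (1, 0) → (2, 0) → (2, 1) → (4, 1) → (4, 2) → (8, 2) → (8, 3) → (16, 3) → (16, 4)

Answer: 16, 4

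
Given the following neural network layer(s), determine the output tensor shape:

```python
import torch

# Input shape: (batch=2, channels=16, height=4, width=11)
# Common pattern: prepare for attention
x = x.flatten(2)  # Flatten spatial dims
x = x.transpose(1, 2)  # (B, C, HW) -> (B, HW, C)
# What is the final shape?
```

Input: (2, 16, 4, 11) -> after flatten(2): (2, 16, 44) -> Output: (2, 44, 16)

Answer: (2, 44, 16)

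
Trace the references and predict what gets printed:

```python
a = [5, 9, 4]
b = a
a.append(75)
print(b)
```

Key concept: basic list aliasing.
Step by step:
`a = [5, 9, 4]` → a = [5, 9, 4]
`b = a` → b = [5, 9, 4] (same object as a)
`a.append(75)` → a = [5, 9, 4, 75] (same object as b); b = [5, 9, 4, 75] (same object as a)
`print(b)` → prints [5, 9, 4, 75]

Answer: [5, 9, 4, 75]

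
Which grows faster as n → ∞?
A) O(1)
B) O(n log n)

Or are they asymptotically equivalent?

O(1) vs O(n log n): Higher order terms dominate.

Answer: B) O(n log n) grows faster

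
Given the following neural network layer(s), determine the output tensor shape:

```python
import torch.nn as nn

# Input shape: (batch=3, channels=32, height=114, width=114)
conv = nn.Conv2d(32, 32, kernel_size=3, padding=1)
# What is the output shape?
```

Input: (3, 32, 114, 114) -> Output: (3, 32, 114, 114)

Answer: (3, 32, 114, 114)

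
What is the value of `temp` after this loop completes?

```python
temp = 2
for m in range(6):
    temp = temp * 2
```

Multiply by 2, 6 times: 2 * 2^6 = 128
`temp` takes the values: 2 → 4 → 8 → 16 → 32 → 64 → 128

Answer: 128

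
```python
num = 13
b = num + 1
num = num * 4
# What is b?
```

Trace:
`num = 13` → num = 13
`b = num + 1` → b = 14
`num = num * 4` → num = 52
So b = 14

Answer: 14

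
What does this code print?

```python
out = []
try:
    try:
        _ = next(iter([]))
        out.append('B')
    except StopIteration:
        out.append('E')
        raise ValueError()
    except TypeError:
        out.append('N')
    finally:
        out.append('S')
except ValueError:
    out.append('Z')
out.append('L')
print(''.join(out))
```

Execution trace: 'E' (inner except StopIteration) → 'S' (inner finally) → 'Z' (outer except ValueError) → 'L' (after the try/except). Output: ESZL

Answer: ESZL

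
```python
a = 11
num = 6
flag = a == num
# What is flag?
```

Trace:
`a = 11` → a = 11
`num = 6` → num = 6
`flag = a == num` → flag = False
So flag = False

Answer: False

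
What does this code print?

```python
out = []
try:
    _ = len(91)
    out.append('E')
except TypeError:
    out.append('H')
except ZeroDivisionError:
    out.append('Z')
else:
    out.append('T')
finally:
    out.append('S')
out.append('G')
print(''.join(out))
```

Execution trace: 'H' (except TypeError) → 'S' (finally) → 'G' (after the try/except). Output: HSG

Answer: HSG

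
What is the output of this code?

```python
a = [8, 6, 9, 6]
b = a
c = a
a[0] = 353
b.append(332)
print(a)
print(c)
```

Key concept: multiple aliases.
Step by step:
`a = [8, 6, 9, 6]` → a = [8, 6, 9, 6]
`b = a` → b = [8, 6, 9, 6] (same object as a)
`c = a` → c = [8, 6, 9, 6] (same object as a, b)
`a[0] = 353` → a = [353, 6, 9, 6] (same object as b, c); b = [353, 6, 9, 6] (same object as a, c); c = [353, 6, 9, 6] (same object as a, b)
`b.append(332)` → a = [353, 6, 9, 6, 332] (same object as b, c); b = [353, 6, 9, 6, 332] (same object as a, c); c = [353, 6, 9, 6, 332] (same object as a, b)
`print(a)` → prints [353, 6, 9, 6, 332]
`print(c)` → prints [353, 6, 9, 6, 332]

Answer:
[353, 6, 9, 6, 332]
[353, 6, 9, 6, 332]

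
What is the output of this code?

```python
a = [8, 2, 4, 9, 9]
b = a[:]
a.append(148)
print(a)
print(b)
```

Key concept: slice [:] creates copy.
Step by step:
`a = [8, 2, 4, 9, 9]` → a = [8, 2, 4, 9, 9]
`b = a[:]` → b = [8, 2, 4, 9, 9]
`a.append(148)` → a = [8, 2, 4, 9, 9, 148]
`print(a)` → prints [8, 2, 4, 9, 9, 148]
`print(b)` → prints [8, 2, 4, 9, 9]

Answer:
[8, 2, 4, 9, 9, 148]
[8, 2, 4, 9, 9]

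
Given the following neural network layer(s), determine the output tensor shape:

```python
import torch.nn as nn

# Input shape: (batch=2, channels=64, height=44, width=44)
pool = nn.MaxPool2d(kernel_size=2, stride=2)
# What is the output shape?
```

Input: (2, 64, 44, 44) -> Output: (2, 64, 22, 22)

Answer: (2, 64, 22, 22)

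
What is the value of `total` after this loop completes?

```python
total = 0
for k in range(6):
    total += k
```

Sum of 0 to 5 = 15
`total` takes the values: 0 → 1 → 3 → 6 → 10 → 15

Answer: 15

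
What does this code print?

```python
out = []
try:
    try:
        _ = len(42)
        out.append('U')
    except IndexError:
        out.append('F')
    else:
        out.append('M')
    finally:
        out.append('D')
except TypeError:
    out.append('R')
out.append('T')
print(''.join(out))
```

Execution trace: 'D' (finally) → 'R' (outer except TypeError) → 'T' (after the try/except). Output: DRT

Answer: DRT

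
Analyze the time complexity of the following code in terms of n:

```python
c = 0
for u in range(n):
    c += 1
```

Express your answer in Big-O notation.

Each loop level contributes: n. Multiplying the contributions gives O(n).

Answer: O(n)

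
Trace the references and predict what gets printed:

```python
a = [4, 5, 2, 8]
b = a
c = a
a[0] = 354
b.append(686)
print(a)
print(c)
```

Key concept: multiple aliases.
Step by step:
`a = [4, 5, 2, 8]` → a = [4, 5, 2, 8]
`b = a` → b = [4, 5, 2, 8] (same object as a)
`c = a` → c = [4, 5, 2, 8] (same object as a, b)
`a[0] = 354` → a = [354, 5, 2, 8] (same object as b, c); b = [354, 5, 2, 8] (same object as a, c); c = [354, 5, 2, 8] (same object as a, b)
`b.append(686)` → a = [354, 5, 2, 8, 686] (same object as b, c); b = [354, 5, 2, 8, 686] (same object as a, c); c = [354, 5, 2, 8, 686] (same object as a, b)
`print(a)` → prints [354, 5, 2, 8, 686]
`print(c)` → prints [354, 5, 2, 8, 686]

Answer:
[354, 5, 2, 8, 686]
[354, 5, 2, 8, 686]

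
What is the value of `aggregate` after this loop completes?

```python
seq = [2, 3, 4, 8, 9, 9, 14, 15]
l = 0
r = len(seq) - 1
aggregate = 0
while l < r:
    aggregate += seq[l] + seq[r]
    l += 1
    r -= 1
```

Sum of pairs from ends
`aggregate` takes the values: 0 → 17 → 34 → 47 → 64

Answer: 64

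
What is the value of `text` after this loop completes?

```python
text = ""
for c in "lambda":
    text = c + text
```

Reverse 'lambda'
`text` takes the values: "" → "l" → "al" → "mal" → "bmal" → "dbmal" → "adbmal"

Answer: "adbmal"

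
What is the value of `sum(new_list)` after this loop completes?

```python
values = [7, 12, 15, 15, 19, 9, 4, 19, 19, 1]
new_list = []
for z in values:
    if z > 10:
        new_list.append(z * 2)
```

Sum of doubled values > 10
`new_list` takes the values: [] → [24] → [24, 30] → [24, 30, 30] → [24, 30, 30, 38] → [24, 30, 30, 38, 38] → [24, 30, 30, 38, 38, 38]
So `sum(new_list)` = 198

Answer: 198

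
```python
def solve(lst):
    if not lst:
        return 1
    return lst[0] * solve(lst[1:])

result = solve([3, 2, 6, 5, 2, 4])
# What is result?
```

Product over [3, 2, 6, 5, 2, 4] = 3 * 2 * 6 * 5 * 2 * 4 = 1440

Answer: 1440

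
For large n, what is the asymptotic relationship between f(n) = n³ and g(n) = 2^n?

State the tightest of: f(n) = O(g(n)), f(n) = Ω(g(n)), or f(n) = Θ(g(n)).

n³ vs 2^n: f(n) = O(g(n)) but not Ω(g(n)) — 2^n grows strictly faster than n³.

Answer: f(n) = O(g(n)) but not Ω(g(n)) — 2^n grows strictly faster than n³.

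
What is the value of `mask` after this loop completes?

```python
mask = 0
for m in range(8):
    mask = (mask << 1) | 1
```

Build 8 consecutive 1-bits: 0b11111111
`mask` takes the values: 0 → 1 → 3 → 7 → 15 → 31 → 63 → 127 → 255

Answer: 255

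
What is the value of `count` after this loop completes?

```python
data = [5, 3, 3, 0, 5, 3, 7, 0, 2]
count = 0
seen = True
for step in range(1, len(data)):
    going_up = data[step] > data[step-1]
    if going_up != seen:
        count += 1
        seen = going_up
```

Count direction changes in [5, 3, 3, 0, 5, 3, 7, 0, 2]
`count` takes the values: 0 → 1 → 2 → 3 → 4 → 5 → 6

Answer: 6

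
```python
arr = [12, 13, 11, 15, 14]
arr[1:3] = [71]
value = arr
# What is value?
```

Trace:
`arr = [12, 13, 11, 15, 14]` → arr = [12, 13, 11, 15, 14]
`arr[1:3] = [71]` → arr = [12, 71, 15, 14]
`value = arr` → value = [12, 71, 15, 14]
So value = [12, 71, 15, 14]

Answer: [12, 71, 15, 14]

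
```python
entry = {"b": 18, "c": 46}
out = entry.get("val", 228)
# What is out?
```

Trace:
`entry = {"b": 18, "c": 46}` → entry = {'b': 18, 'c': 46}
`out = entry.get("val", 228)` → out = 228
So out = 228

Answer: 228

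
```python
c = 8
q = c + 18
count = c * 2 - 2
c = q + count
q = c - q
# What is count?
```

Trace:
`c = 8` → c = 8
`q = c + 18` → q = 26
`count = c * 2 - 2` → count = 14
`c = q + count` → c = 40
`q = c - q` → q = 14
So count = 14

Answer: 14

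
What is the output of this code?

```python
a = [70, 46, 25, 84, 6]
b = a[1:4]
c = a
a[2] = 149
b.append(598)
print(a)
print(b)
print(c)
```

Key concept: slice vs alias.
Step by step:
`a = [70, 46, 25, 84, 6]` → a = [70, 46, 25, 84, 6]
`b = a[1:4]` → b = [46, 25, 84]
`c = a` → c = [70, 46, 25, 84, 6] (same object as a)
`a[2] = 149` → a = [70, 46, 149, 84, 6] (same object as c); c = [70, 46, 149, 84, 6] (same object as a)
`b.append(598)` → b = [46, 25, 84, 598]
`print(a)` → prints [70, 46, 149, 84, 6]
`print(b)` → prints [46, 25, 84, 598]
`print(c)` → prints [70, 46, 149, 84, 6]

Answer:
[70, 46, 149, 84, 6]
[46, 25, 84, 598]
[70, 46, 149, 84, 6]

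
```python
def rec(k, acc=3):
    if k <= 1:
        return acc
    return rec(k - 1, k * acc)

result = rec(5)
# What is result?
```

Accumulator trace (n, acc): (5, 3) -> (4, 15) -> (3, 60) -> (2, 180) -> (1, 360) -> return 360

Answer: 360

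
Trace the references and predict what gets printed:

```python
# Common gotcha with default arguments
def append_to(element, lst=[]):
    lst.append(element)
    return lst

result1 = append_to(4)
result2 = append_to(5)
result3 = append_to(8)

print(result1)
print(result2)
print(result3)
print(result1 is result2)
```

Key concept: mutable default argument gotcha.
Step by step:
`result1 = append_to(4)` → result1 = [4]
`result2 = append_to(5)` → result1 = [4, 5] (same object as result2); result2 = [4, 5] (same object as result1)
`result3 = append_to(8)` → result1 = [4, 5, 8] (same object as result2, result3); result2 = [4, 5, 8] (same object as result1, result3); result3 = [4, 5, 8] (same object as result1, result2)
`print(result1)` → prints [4, 5, 8]
`print(result2)` → prints [4, 5, 8]
`print(result3)` → prints [4, 5, 8]
`print(result1 is result2)` → prints True

Answer:
[4, 5, 8]
[4, 5, 8]
[4, 5, 8]
True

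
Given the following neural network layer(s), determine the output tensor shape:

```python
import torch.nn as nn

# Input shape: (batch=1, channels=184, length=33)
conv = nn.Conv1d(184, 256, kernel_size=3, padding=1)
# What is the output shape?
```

Input: (1, 184, 33) -> Output: (1, 256, 33)

Answer: (1, 256, 33)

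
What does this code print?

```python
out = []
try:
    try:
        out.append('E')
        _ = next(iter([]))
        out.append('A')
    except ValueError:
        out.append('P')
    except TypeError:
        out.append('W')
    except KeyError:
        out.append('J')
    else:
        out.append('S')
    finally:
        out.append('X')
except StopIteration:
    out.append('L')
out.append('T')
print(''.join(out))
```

Execution trace: 'E' (try body) → 'X' (finally) → 'L' (outer except StopIteration) → 'T' (after the try/except). Output: EXLT

Answer: EXLT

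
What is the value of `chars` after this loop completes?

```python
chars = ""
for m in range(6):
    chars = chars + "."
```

Repeat '.' 6 times
`chars` takes the values: "" → "." → ".." → "..." → "...." → "....." → "......"

Answer: "......"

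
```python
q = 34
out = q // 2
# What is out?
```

Trace:
`q = 34` → q = 34
`out = q // 2` → out = 17
So out = 17

Answer: 17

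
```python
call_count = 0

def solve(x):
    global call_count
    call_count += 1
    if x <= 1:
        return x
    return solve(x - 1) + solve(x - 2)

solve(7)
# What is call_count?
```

Calls(x) = 1 + Calls(x-1) + Calls(x-2); Calls(0)=Calls(1)=1. For x=7 this gives 41.

Answer: 41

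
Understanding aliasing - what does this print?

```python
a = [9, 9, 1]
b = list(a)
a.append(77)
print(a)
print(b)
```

Key concept: list() constructor creates copy.
Step by step:
`a = [9, 9, 1]` → a = [9, 9, 1]
`b = list(a)` → b = [9, 9, 1]
`a.append(77)` → a = [9, 9, 1, 77]
`print(a)` → prints [9, 9, 1, 77]
`print(b)` → prints [9, 9, 1]

Answer:
[9, 9, 1, 77]
[9, 9, 1]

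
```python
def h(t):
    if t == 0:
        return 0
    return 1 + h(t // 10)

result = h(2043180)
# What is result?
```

Count of digits of 2043180: 7

Answer: 7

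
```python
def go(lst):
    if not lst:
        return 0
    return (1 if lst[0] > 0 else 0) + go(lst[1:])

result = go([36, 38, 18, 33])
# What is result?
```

Count of positive elements in [36, 38, 18, 33] = 4

Answer: 4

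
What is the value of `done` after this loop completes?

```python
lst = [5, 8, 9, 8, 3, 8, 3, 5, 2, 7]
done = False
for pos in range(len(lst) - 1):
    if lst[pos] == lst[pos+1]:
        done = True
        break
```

Check consecutive duplicates in [5, 8, 9, 8, 3, 8, 3, 5, 2, 7]
`done` takes the values: False

Answer: False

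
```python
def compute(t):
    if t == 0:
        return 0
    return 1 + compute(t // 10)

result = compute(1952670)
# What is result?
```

Count of digits of 1952670: 7

Answer: 7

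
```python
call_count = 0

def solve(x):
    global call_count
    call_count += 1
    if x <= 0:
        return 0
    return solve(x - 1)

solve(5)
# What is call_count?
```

Linear recursion stepping by 1: 6 calls from x=5 down to ≤0.

Answer: 6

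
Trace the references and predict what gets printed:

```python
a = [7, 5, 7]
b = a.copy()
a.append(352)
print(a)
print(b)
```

Key concept: list.copy() creates independent copy.
Step by step:
`a = [7, 5, 7]` → a = [7, 5, 7]
`b = a.copy()` → b = [7, 5, 7]
`a.append(352)` → a = [7, 5, 7, 352]
`print(a)` → prints [7, 5, 7, 352]
`print(b)` → prints [7, 5, 7]

Answer:
[7, 5, 7, 352]
[7, 5, 7]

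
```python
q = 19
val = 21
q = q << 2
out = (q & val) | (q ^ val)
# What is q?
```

Trace:
`q = 19` → q = 19
`val = 21` → val = 21
`q = q << 2` → q = 76
`out = (q & val) | (q ^ val)` → out = 93
So q = 76

Answer: 76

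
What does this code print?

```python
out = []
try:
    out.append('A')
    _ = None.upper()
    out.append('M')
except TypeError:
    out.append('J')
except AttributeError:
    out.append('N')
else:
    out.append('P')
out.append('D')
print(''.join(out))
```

Execution trace: 'A' (try body) → 'N' (except AttributeError) → 'D' (after the try/except). Output: AND

Answer: AND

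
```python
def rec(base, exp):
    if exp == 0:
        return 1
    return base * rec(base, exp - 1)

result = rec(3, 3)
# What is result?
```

rec(3, 3) = 3 * 3 * 3 = 27

Answer: 27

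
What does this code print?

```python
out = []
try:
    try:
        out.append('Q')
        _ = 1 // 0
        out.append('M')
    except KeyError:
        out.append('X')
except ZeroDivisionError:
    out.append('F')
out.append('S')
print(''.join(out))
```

Execution trace: 'Q' (try body) → 'F' (outer except ZeroDivisionError) → 'S' (after the try/except). Output: QFS

Answer: QFS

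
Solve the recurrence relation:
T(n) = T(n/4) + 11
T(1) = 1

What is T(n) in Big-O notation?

Each step divides n by 4 and adds 11. After log_4(n) steps we reach T(1)=1. So T(n) = 11·log_4(n) + 1 = O(log n).

Answer: O(log n)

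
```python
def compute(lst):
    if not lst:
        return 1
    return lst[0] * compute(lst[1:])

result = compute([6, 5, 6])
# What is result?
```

Product over [6, 5, 6] = 6 * 5 * 6 = 180

Answer: 180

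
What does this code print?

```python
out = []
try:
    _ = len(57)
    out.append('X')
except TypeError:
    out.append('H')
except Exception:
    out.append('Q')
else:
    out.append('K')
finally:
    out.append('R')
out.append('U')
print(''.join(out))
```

Execution trace: 'H' (except TypeError) → 'R' (finally) → 'U' (after the try/except). Output: HRU

Answer: HRU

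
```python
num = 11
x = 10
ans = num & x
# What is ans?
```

Trace:
`num = 11` → num = 11
`x = 10` → x = 10
`ans = num & x` → ans = 10
So ans = 10

Answer: 10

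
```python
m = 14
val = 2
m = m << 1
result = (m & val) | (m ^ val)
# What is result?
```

Trace:
`m = 14` → m = 14
`val = 2` → val = 2
`m = m << 1` → m = 28
`result = (m & val) | (m ^ val)` → result = 30
So result = 30

Answer: 30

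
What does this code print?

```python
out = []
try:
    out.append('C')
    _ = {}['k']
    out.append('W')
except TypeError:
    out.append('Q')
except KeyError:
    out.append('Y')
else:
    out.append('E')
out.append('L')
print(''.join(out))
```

Execution trace: 'C' (try body) → 'Y' (except KeyError) → 'L' (after the try/except). Output: CYL

Answer: CYL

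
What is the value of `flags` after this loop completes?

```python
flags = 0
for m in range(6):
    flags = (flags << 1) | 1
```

Build 6 consecutive 1-bits: 0b111111
`flags` takes the values: 0 → 1 → 3 → 7 → 15 → 31 → 63

Answer: 63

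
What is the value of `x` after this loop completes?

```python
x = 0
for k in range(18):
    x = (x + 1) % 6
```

Increment mod 6, 18 times = 0
`x` takes the values: 0 → 1 → 2 → 3 → 4 → 5 → 0 → 1 → 2 → 3 → 4 → 5 → 0 → 1 → 2 → 3 → 4 → 5 → 0

Answer: 0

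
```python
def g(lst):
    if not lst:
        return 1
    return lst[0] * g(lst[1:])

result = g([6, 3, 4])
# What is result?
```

Product over [6, 3, 4] = 6 * 3 * 4 = 72

Answer: 72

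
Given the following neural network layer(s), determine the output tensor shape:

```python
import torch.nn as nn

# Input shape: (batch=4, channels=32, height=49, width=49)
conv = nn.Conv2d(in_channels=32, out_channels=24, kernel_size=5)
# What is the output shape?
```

Input: (4, 32, 49, 49) -> Output: (4, 24, 45, 45)

Answer: (4, 24, 45, 45)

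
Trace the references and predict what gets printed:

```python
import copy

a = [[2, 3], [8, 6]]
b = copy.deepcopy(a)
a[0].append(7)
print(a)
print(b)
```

Key concept: deep copy is fully independent.
Step by step:
`a = [[2, 3], [8, 6]]` → a = [[2, 3], [8, 6]]
`b = copy.deepcopy(a)` → b = [[2, 3], [8, 6]]
`a[0].append(7)` → a = [[2, 3, 7], [8, 6]]
`print(a)` → prints [[2, 3, 7], [8, 6]]
`print(b)` → prints [[2, 3], [8, 6]]

Answer:
[[2, 3, 7], [8, 6]]
[[2, 3], [8, 6]]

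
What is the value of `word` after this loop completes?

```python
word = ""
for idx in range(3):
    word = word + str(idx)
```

Concatenate digits 0 to 2
`word` takes the values: "" → "0" → "01" → "012"

Answer: "012"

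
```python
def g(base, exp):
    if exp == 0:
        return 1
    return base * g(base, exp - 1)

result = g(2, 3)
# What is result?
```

g(2, 3) = 2 * 2 * 2 = 8

Answer: 8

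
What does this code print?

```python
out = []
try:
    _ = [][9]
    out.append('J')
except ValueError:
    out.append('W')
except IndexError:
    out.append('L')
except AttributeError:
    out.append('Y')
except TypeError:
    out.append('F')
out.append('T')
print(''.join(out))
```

Execution trace: 'L' (except IndexError) → 'T' (after the try/except). Output: LT

Answer: LT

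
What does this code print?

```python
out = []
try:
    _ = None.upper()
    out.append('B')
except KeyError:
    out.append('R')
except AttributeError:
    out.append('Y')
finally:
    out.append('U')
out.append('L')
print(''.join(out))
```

Execution trace: 'Y' (except AttributeError) → 'U' (finally) → 'L' (after the try/except). Output: YUL

Answer: YUL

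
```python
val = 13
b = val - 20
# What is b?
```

Trace:
`val = 13` → val = 13
`b = val - 20` → b = -7
So b = -7

Answer: -7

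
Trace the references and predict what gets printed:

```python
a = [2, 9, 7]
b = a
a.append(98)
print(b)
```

Key concept: basic list aliasing.
Step by step:
`a = [2, 9, 7]` → a = [2, 9, 7]
`b = a` → b = [2, 9, 7] (same object as a)
`a.append(98)` → a = [2, 9, 7, 98] (same object as b); b = [2, 9, 7, 98] (same object as a)
`print(b)` → prints [2, 9, 7, 98]

Answer: [2, 9, 7, 98]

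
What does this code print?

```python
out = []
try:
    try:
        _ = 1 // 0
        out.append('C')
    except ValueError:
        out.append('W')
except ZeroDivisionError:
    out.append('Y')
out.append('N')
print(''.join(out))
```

Execution trace: 'Y' (outer except ZeroDivisionError) → 'N' (after the try/except). Output: YN

Answer: YN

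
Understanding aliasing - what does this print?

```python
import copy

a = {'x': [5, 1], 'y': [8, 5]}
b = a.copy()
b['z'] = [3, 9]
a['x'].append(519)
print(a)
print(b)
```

Key concept: shallow copy of dict with mutable values.
Step by step:
`a = {'x': [5, 1], 'y': [8, 5]}` → a = {'x': [5, 1], 'y': [8, 5]}
`b = a.copy()` → b = {'x': [5, 1], 'y': [8, 5]}
`b['z'] = [3, 9]` → b = {'x': [5, 1], 'y': [8, 5], 'z': [3, 9]}
`a['x'].append(519)` → a = {'x': [5, 1, 519], 'y': [8, 5]}; b = {'x': [5, 1, 519], 'y': [8, 5], 'z': [3, 9]}
`print(a)` → prints {'x': [5, 1, 519], 'y': [8, 5]}
`print(b)` → prints {'x': [5, 1, 519], 'y': [8, 5], 'z': [3, 9]}

Answer:
{'x': [5, 1, 519], 'y': [8, 5]}
{'x': [5, 1, 519], 'y': [8, 5], 'z': [3, 9]}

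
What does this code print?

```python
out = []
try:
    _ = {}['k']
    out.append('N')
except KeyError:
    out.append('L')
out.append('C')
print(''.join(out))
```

Execution trace: 'L' (except KeyError) → 'C' (after the try/except). Output: LC

Answer: LC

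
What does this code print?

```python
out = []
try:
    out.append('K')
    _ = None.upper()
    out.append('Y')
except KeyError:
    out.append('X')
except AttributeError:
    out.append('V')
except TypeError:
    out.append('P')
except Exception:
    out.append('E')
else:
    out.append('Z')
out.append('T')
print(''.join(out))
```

Execution trace: 'K' (try body) → 'V' (except AttributeError) → 'T' (after the try/except). Output: KVT

Answer: KVT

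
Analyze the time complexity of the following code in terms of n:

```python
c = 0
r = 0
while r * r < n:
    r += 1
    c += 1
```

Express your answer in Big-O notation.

Each loop level contributes: √n. Multiplying the contributions gives O(√n).

Answer: O(√n)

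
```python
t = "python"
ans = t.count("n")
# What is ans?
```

Trace:
`t = "python"` → t = 'python'
`ans = t.count("n")` → ans = 1
So ans = 1

Answer: 1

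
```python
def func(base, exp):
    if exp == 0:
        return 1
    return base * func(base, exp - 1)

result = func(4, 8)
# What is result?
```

func(4, 8) = 4 * 4 * 4 * 4 * 4 * 4 * 4 * 4 = 65536

Answer: 65536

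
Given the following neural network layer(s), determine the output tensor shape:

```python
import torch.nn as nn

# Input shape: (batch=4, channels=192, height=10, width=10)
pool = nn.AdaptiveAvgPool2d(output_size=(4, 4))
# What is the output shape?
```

Input: (4, 192, 10, 10) -> Output: (4, 192, 4, 4)

Answer: (4, 192, 4, 4)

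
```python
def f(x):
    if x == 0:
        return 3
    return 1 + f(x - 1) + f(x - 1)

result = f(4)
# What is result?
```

f(x) = 1 + 2·f(x-1), f(0)=3. Closed form: (3+1)·2^4 - 1 = 63.

Answer: 63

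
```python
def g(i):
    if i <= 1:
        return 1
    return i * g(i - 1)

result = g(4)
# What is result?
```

g(4) = 4 * 3 * 2 * 1 = 24

Answer: 24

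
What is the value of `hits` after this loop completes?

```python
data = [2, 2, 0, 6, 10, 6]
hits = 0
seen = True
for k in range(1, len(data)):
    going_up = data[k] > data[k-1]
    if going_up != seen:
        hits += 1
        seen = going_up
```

Count direction changes in [2, 2, 0, 6, 10, 6]
`hits` takes the values: 0 → 1 → 2 → 3

Answer: 3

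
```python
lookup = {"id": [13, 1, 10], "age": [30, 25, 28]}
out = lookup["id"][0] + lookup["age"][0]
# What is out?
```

Trace:
`lookup = {"id": [13, 1, 10], "age": [30, 25, 28]}` → lookup = {'id': [13, 1, 10], 'age': [30, 25, 28]}
`out = lookup["id"][0] + lookup["age"][0]` → out = 43
So out = 43

Answer: 43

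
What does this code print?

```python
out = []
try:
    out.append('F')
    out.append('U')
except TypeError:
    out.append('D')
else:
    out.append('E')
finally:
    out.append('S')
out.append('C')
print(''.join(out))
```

Execution trace: 'F' (try body) → 'U' (try body, no exception) → 'E' (else) → 'S' (finally) → 'C' (after the try/except). Output: FUESC

Answer: FUESC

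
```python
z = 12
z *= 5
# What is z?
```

Trace:
`z = 12` → z = 12
`z *= 5` → z = 60
So z = 60

Answer: 60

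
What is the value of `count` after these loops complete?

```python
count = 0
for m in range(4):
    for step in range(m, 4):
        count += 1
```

Upper triangle: 4 + 3 + ... + 1
`count` takes the values: 0 → 1 → 2 → 3 → 4 → 5 → 6 → 7 → 8 → 9 → 10

Answer: 10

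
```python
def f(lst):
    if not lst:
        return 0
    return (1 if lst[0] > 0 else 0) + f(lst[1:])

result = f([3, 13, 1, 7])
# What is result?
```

Count of positive elements in [3, 13, 1, 7] = 4

Answer: 4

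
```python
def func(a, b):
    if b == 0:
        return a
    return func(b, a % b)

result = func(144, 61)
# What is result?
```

func(144, 61) -> func(61, 22) -> func(22, 17) -> func(17, 5) -> func(5, 2) -> func(2, 1) -> func(1, 0) -> 1

Answer: 1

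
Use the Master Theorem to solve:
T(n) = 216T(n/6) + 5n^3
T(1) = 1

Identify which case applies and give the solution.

a=216, b=6, f(n)=5n^3. log_6(216) = 3. Since c=3 = 3, Case 2 applies: T(n) = Θ(n^log_b(a) · log n) = O(n^3 log n).

Answer: O(n^3 log n) - Case 2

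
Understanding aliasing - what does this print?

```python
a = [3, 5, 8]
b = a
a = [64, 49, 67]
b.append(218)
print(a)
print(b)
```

Key concept: rebinding vs mutation: a is rebound to a new list, b still points at the original.
Step by step:
`a = [3, 5, 8]` → a = [3, 5, 8]
`b = a` → b = [3, 5, 8] (same object as a)
`a = [64, 49, 67]` → a = [64, 49, 67]
`b.append(218)` → b = [3, 5, 8, 218]
`print(a)` → prints [64, 49, 67]
`print(b)` → prints [3, 5, 8, 218]

Answer:
[64, 49, 67]
[3, 5, 8, 218]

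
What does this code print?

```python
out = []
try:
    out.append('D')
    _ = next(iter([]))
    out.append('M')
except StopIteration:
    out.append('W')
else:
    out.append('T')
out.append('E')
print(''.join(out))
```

Execution trace: 'D' (try body) → 'W' (except StopIteration) → 'E' (after the try/except). Output: DWE

Answer: DWE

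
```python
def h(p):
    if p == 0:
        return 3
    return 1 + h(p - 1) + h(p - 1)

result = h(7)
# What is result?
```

h(p) = 1 + 2·h(p-1), h(0)=3. Closed form: (3+1)·2^7 - 1 = 511.

Answer: 511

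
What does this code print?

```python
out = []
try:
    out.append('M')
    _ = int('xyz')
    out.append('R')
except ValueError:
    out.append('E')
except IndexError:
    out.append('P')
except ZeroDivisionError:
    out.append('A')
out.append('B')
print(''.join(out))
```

Execution trace: 'M' (try body) → 'E' (except ValueError) → 'B' (after the try/except). Output: MEB

Answer: MEB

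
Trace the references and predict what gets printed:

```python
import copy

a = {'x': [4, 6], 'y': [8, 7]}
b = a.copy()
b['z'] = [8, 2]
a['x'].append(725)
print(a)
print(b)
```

Key concept: shallow copy of dict with mutable values.
Step by step:
`a = {'x': [4, 6], 'y': [8, 7]}` → a = {'x': [4, 6], 'y': [8, 7]}
`b = a.copy()` → b = {'x': [4, 6], 'y': [8, 7]}
`b['z'] = [8, 2]` → b = {'x': [4, 6], 'y': [8, 7], 'z': [8, 2]}
`a['x'].append(725)` → a = {'x': [4, 6, 725], 'y': [8, 7]}; b = {'x': [4, 6, 725], 'y': [8, 7], 'z': [8, 2]}
`print(a)` → prints {'x': [4, 6, 725], 'y': [8, 7]}
`print(b)` → prints {'x': [4, 6, 725], 'y': [8, 7], 'z': [8, 2]}

Answer:
{'x': [4, 6, 725], 'y': [8, 7]}
{'x': [4, 6, 725], 'y': [8, 7], 'z': [8, 2]}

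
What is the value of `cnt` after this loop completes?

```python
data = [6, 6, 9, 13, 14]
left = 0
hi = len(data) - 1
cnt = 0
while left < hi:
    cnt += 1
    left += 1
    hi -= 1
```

Iterations until pointers meet (list length 5)
`cnt` takes the values: 0 → 1 → 2

Answer: 2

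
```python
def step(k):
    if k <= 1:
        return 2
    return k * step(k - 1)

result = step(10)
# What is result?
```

step(10) = 10 * 9 * 8 * 7 * 6 * 5 * 4 * 3 * 2 * 2 = 7257600

Answer: 7257600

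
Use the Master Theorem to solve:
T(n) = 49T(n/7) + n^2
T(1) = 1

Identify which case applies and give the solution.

a=49, b=7, f(n)=n^2. log_7(49) = 2. Since c=2 = 2, Case 2 applies: T(n) = Θ(n^log_b(a) · log n) = O(n^2 log n).

Answer: O(n^2 log n) - Case 2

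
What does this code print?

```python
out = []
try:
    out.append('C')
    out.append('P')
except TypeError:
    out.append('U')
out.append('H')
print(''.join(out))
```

Execution trace: 'C' (try body) → 'P' (try body, no exception) → 'H' (after the try/except). Output: CPH

Answer: CPH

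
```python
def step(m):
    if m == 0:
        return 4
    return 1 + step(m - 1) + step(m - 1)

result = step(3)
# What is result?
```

step(m) = 1 + 2·step(m-1), step(0)=4. Closed form: (4+1)·2^3 - 1 = 39.

Answer: 39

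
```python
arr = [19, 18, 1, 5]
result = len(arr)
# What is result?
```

Trace:
`arr = [19, 18, 1, 5]` → arr = [19, 18, 1, 5]
`result = len(arr)` → result = 4
So result = 4

Answer: 4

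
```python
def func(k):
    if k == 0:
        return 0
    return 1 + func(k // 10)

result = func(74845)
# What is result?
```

Count of digits of 74845: 5

Answer: 5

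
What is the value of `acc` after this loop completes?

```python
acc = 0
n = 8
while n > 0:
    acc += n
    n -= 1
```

Sum 8 down to 1
`acc` takes the values: 0 → 8 → 15 → 21 → 26 → 30 → 33 → 35 → 36

Answer: 36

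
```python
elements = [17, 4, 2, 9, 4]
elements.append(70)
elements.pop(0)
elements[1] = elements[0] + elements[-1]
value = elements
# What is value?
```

Trace:
`elements = [17, 4, 2, 9, 4]` → elements = [17, 4, 2, 9, 4]
`elements.append(70)` → elements = [17, 4, 2, 9, 4, 70]
`elements.pop(0)` → elements = [4, 2, 9, 4, 70]
`elements[1] = elements[0] + elements[-1]` → elements = [4, 74, 9, 4, 70]
`value = elements` → value = [4, 74, 9, 4, 70]
So value = [4, 74, 9, 4, 70]

Answer: [4, 74, 9, 4, 70]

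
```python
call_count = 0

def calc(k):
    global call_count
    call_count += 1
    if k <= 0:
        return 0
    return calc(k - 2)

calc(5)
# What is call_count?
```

Linear recursion stepping by 2: 4 calls from k=5 down to ≤0.

Answer: 4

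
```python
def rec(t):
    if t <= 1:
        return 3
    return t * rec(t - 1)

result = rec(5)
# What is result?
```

rec(5) = 5 * 4 * 3 * 2 * 3 = 360

Answer: 360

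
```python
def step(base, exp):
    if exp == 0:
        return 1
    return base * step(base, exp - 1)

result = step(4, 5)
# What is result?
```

step(4, 5) = 4 * 4 * 4 * 4 * 4 = 1024

Answer: 1024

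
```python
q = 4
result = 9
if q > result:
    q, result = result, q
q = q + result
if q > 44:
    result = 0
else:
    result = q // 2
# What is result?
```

Trace:
`q = 4` → q = 4
`result = 9` → result = 9
`if q > result: ...` → q > result is False → no variable changes
`q = q + result` → q = 13
`if q > 44: ...` → q > 44 is False, take else branch → result = 6
So result = 6

Answer: 6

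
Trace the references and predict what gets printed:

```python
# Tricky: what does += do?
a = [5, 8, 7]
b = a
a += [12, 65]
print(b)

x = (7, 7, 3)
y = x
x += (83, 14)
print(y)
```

Key concept: += behavior differs for mutable vs immutable.
Step by step:
`a = [5, 8, 7]` → a = [5, 8, 7]
`b = a` → b = [5, 8, 7] (same object as a)
`a += [12, 65]` → a = [5, 8, 7, 12, 65] (same object as b); b = [5, 8, 7, 12, 65] (same object as a)
`print(b)` → prints [5, 8, 7, 12, 65]
`x = (7, 7, 3)` → x = (7, 7, 3)
`y = x` → y = (7, 7, 3)
`x += (83, 14)` → x = (7, 7, 3, 83, 14)
`print(y)` → prints (7, 7, 3)

Answer:
[5, 8, 7, 12, 65]
(7, 7, 3)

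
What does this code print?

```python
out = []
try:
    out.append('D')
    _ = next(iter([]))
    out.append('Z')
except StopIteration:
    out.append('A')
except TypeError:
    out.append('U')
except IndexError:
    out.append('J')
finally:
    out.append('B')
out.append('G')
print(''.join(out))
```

Execution trace: 'D' (try body) → 'A' (except StopIteration) → 'B' (finally) → 'G' (after the try/except). Output: DABG

Answer: DABG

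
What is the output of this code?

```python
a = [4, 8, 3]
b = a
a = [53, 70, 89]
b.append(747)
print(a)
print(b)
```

Key concept: rebinding vs mutation: a is rebound to a new list, b still points at the original.
Step by step:
`a = [4, 8, 3]` → a = [4, 8, 3]
`b = a` → b = [4, 8, 3] (same object as a)
`a = [53, 70, 89]` → a = [53, 70, 89]
`b.append(747)` → b = [4, 8, 3, 747]
`print(a)` → prints [53, 70, 89]
`print(b)` → prints [4, 8, 3, 747]

Answer:
[53, 70, 89]
[4, 8, 3, 747]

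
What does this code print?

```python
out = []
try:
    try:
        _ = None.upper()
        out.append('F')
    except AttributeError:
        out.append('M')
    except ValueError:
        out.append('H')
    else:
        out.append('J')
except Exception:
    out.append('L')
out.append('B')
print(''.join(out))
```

Execution trace: 'M' (inner except AttributeError) → 'B' (after the try/except). Output: MB

Answer: MB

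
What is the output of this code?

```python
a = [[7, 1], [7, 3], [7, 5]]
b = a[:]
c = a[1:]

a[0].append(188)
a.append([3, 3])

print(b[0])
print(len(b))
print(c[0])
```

Key concept: slice with nested mutation.
Step by step:
`a = [[7, 1], [7, 3], [7, 5]]` → a = [[7, 1], [7, 3], [7, 5]]
`b = a[:]` → b = [[7, 1], [7, 3], [7, 5]]
`c = a[1:]` → c = [[7, 3], [7, 5]]
`a[0].append(188)` → a = [[7, 1, 188], [7, 3], [7, 5]]; b = [[7, 1, 188], [7, 3], [7, 5]]
`a.append([3, 3])` → a = [[7, 1, 188], [7, 3], [7, 5], [3, 3]]
`print(b[0])` → prints [7, 1, 188]
`print(len(b))` → prints 3
`print(c[0])` → prints [7, 3]

Answer:
[7, 1, 188]
3
[7, 3]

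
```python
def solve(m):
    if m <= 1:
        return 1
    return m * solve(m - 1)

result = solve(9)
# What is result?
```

solve(9) = 9 * 8 * 7 * 6 * 5 * 4 * 3 * 2 * 1 = 362880

Answer: 362880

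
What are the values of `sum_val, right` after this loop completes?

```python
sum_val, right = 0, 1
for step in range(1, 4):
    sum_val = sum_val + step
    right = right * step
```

Sum and factorial of 1 to 3
`sum_val, right` takes the values: (0, 1) → (1, 1) → (3, 1) → (3, 2) → (6, 2) → (6, 6)

Answer: 6, 6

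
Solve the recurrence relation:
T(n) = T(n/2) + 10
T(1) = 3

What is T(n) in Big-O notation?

Each step divides n by 2 and adds 10. After log_2(n) steps we reach T(1)=3. So T(n) = 10·log_2(n) + 3 = O(log n).

Answer: O(log n)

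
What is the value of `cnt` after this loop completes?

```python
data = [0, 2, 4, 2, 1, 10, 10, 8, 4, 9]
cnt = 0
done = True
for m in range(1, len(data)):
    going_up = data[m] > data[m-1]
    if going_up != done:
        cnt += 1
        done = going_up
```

Count direction changes in [0, 2, 4, 2, 1, 10, 10, 8, 4, 9]
`cnt` takes the values: 0 → 1 → 2 → 3 → 4

Answer: 4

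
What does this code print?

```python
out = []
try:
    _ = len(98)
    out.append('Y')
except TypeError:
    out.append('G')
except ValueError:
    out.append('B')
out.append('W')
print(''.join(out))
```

Execution trace: 'G' (except TypeError) → 'W' (after the try/except). Output: GW

Answer: GW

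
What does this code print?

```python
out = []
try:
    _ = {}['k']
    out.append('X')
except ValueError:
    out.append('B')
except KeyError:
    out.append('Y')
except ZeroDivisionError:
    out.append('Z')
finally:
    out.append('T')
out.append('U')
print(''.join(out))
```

Execution trace: 'Y' (except KeyError) → 'T' (finally) → 'U' (after the try/except). Output: YTU

Answer: YTU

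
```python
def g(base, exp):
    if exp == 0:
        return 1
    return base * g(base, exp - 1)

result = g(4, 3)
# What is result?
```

g(4, 3) = 4 * 4 * 4 = 64

Answer: 64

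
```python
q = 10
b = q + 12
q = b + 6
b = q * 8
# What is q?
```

Trace:
`q = 10` → q = 10
`b = q + 12` → b = 22
`q = b + 6` → q = 28
`b = q * 8` → b = 224
So q = 28

Answer: 28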